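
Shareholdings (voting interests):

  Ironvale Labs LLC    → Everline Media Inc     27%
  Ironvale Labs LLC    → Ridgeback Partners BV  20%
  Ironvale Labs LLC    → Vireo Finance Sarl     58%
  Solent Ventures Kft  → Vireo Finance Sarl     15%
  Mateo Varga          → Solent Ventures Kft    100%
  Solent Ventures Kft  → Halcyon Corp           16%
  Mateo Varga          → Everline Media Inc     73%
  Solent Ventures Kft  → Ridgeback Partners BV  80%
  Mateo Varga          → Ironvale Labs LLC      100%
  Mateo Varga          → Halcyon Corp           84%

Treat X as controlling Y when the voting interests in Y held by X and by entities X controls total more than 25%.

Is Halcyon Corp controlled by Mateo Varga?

Yes

Mateo holds 100% of Solent, so Mateo controls Solent.
Mateo and Solent together hold 84% + 16% = 100% of Halcyon, so Mateo controls Halcyon.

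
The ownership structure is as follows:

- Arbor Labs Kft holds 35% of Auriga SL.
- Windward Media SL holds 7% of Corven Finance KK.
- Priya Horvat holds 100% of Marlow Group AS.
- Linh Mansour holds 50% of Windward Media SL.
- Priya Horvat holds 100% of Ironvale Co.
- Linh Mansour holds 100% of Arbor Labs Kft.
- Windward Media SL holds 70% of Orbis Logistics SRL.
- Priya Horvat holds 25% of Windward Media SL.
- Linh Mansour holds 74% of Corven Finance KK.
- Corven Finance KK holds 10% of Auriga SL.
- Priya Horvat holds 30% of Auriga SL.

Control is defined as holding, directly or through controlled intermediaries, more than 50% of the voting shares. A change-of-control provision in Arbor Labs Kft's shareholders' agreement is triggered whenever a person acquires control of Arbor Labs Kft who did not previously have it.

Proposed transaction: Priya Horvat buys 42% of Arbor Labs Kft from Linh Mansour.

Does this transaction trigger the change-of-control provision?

No

The purchase adds only to Priya's holdings (Linh's stake shrinks), so Priya is the only person who could newly come to control Arbor.
Priya holds 100% of Ironvale, so Priya controls Ironvale.
Priya holds 100% of Marlow, so Priya controls Marlow.
Neither Priya nor any entity Priya controls holds any voting interest in Arbor.
So before the transaction, Priya does not control Arbor.
After the purchase, Priya holds 42% of Arbor directly, and Linh's stake falls to 58%.
After the transaction, Priya's side holds 42% of Arbor, not > 50%, so Priya still does not control Arbor.
No new person acquires control, so the clause is not triggered.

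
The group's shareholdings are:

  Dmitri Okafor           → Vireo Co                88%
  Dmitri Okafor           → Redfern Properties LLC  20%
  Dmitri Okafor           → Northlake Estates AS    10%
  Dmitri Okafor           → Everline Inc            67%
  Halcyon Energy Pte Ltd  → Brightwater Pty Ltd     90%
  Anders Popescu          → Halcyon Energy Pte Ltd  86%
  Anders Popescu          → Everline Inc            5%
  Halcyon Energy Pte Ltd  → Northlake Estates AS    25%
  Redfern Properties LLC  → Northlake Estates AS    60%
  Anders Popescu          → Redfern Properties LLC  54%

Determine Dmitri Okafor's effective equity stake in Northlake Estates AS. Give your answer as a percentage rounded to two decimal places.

Dmitri reaches Northlake along 2 paths.
Via Redfern: 20% × 60% = 12%.
Direct stake: 10% = 10%.
Total: 12% + 10% = 22%.
Rounded: 22.00%.

22.00%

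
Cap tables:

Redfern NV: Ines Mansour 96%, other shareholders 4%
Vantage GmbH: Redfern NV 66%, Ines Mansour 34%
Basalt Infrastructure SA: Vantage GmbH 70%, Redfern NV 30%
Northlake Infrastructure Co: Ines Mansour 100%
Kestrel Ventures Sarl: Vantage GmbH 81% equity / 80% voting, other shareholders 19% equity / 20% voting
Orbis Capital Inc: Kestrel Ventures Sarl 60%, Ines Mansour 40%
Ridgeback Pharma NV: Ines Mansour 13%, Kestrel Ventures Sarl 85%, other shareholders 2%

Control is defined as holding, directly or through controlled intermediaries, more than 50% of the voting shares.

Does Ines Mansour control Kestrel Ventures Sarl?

Yes

Ines holds 96% of Redfern, so Ines controls Redfern.
Redfern and Ines together hold 66% + 34% = 100% of Vantage, so Ines controls Vantage.
Vantage holds 80% of Kestrel, so Ines controls Kestrel.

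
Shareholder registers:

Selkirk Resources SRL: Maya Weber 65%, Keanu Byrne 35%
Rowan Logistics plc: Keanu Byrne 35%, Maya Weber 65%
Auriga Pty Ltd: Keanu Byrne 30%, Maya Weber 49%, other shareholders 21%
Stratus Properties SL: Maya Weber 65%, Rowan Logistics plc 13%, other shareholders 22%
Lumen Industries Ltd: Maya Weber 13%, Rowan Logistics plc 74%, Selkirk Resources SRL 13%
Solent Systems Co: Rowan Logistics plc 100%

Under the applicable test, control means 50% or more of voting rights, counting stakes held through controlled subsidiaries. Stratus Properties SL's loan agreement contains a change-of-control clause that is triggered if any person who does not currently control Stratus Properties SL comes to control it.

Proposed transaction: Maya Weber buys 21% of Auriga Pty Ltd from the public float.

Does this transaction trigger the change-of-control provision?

The purchase changes only Maya's holdings, so Maya is the only person who could newly come to control Stratus.
Maya holds 65% of Rowan, so Maya controls Rowan.
Maya and Rowan together hold 65% + 13% = 78% of Stratus, so Maya controls Stratus.
So Maya already controls Stratus before the transaction.
After the purchase, Maya's direct stake in Auriga rises to 49% + 21% = 70%.
Maya controlled Stratus already, so this is not a new person acquiring control; every other person's position is unchanged or reduced.
No new person acquires control, so the clause is not triggered.

No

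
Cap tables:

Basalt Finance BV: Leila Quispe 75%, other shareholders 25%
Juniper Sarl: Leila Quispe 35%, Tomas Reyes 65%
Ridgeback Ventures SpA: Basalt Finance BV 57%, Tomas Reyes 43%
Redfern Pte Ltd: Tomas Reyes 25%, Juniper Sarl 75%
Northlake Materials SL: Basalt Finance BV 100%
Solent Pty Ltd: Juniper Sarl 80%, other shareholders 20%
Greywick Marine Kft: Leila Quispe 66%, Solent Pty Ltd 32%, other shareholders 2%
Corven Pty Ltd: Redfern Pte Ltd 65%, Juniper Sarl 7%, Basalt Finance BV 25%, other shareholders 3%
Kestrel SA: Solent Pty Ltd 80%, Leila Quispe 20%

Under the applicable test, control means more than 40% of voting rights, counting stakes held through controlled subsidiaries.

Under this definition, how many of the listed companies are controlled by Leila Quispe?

4

Leila holds 75% of Basalt, so Leila controls Basalt.
Basalt holds 57% of Ridgeback, so Leila controls Ridgeback.
Basalt holds 100% of Northlake, so Leila controls Northlake.
Leila holds 66% of Greywick, so Leila controls Greywick.
No other company's threshold is met.
Leila controls 4 companies.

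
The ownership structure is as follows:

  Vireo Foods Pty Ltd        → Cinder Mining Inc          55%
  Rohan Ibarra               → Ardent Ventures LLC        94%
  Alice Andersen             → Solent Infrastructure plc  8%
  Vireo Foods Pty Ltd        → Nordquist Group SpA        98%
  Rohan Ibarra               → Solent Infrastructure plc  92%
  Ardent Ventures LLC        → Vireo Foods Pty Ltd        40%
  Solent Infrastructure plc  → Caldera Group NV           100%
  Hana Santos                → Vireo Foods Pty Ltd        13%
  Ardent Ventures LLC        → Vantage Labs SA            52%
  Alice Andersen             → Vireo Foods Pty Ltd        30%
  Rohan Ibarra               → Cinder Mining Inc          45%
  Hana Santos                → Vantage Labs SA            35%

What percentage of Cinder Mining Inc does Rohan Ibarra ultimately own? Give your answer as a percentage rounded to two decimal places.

65.68%

Rohan reaches Cinder along 2 paths.
Via Ardent → Vireo: 94% × 40% × 55% = 20.68%.
Direct stake: 45% = 45%.
Total: 20.68% + 45% = 65.68%.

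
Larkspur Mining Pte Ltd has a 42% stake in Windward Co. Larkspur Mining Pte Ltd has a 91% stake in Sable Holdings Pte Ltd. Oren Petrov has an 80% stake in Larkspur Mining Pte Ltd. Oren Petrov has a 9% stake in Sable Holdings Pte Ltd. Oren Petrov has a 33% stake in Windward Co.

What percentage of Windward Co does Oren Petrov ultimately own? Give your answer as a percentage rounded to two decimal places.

66.60%

Oren reaches Windward along 2 paths.
Direct stake: 33% = 33%.
Via Larkspur: 80% × 42% = 33.6%.
Total: 33% + 33.6% = 66.6%.
Rounded: 66.60%.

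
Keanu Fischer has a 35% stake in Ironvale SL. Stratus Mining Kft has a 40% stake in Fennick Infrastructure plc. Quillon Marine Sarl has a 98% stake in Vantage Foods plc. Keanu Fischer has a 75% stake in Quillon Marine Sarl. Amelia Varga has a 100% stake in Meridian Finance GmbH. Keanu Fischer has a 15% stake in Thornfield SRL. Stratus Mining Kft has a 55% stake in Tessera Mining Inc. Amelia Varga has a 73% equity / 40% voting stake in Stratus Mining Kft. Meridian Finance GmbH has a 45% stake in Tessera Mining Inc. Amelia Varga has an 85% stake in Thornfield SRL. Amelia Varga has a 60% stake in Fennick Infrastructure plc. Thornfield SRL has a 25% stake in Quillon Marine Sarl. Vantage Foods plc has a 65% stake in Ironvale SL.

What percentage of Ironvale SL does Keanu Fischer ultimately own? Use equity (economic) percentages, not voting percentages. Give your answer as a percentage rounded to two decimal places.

Keanu reaches Ironvale along 3 paths.
Direct stake: 35% = 35%.
Via Thornfield → Quillon → Vantage: 15% × 25% × 98% × 65% = 2.38875%.
Via Quillon → Vantage: 75% × 98% × 65% = 47.775%.
Total: 35% + 2.38875% + 47.775% = 85.16375%.
Rounded: 85.16%.

85.16%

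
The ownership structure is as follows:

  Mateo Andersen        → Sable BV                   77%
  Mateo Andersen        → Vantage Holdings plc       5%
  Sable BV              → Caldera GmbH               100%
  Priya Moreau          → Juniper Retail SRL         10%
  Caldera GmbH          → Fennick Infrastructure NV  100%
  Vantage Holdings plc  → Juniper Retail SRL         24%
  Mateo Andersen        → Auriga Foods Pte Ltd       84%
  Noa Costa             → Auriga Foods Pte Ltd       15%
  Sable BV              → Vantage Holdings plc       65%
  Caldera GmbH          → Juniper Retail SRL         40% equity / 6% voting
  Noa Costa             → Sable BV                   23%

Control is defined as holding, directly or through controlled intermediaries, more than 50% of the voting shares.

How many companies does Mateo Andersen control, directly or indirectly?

Mateo holds 77% of Sable, so Mateo controls Sable.
Sable holds 100% of Caldera, so Mateo controls Caldera.
Sable and Mateo together hold 65% + 5% = 70% of Vantage, so Mateo controls Vantage.
Caldera holds 100% of Fennick, so Mateo controls Fennick.
Mateo holds 84% of Auriga, so Mateo controls Auriga.
No other company's threshold is met.
Mateo controls 5 companies.

5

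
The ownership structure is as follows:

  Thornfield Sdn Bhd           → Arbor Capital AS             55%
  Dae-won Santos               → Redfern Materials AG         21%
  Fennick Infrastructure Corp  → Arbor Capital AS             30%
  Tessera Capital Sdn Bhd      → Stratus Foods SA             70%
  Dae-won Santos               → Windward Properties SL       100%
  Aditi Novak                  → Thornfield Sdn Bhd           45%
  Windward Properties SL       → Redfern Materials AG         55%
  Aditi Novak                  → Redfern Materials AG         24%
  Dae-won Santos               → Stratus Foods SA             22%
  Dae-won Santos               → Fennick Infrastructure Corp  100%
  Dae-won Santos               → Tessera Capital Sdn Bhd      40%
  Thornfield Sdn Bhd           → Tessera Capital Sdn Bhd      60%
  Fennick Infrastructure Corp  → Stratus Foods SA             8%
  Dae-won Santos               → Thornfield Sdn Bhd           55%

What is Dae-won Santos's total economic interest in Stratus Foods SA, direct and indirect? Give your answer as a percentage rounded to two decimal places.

Dae-won reaches Stratus along 4 paths.
Direct stake: 22% = 22%.
Via Fennick: 100% × 8% = 8%.
Via Thornfield → Tessera: 55% × 60% × 70% = 23.1%.
Via Tessera: 40% × 70% = 28%.
Total: 22% + 8% + 23.1% + 28% = 81.1%.
Rounded: 81.10%.

81.10%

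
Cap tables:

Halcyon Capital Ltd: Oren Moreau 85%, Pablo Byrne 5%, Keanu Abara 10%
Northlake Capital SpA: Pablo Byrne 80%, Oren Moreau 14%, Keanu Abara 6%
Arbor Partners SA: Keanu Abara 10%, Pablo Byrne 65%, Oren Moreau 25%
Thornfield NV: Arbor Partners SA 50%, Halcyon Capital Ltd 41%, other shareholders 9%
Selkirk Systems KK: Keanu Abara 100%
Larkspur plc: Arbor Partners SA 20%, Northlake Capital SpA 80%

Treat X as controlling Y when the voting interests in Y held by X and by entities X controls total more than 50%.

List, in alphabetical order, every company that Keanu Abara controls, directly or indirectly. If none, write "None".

Selkirk Systems KK

Keanu holds 100% of Selkirk, so Keanu controls Selkirk.
No other company's threshold is met.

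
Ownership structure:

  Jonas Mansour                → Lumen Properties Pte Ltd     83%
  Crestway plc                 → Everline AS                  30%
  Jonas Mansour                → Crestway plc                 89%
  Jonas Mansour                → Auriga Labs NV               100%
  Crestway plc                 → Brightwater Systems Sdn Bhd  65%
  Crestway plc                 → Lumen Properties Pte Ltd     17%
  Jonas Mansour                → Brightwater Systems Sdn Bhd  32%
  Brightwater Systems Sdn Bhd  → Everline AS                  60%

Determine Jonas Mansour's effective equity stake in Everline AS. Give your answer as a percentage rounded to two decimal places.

Jonas reaches Everline along 3 paths.
Via Crestway: 89% × 30% = 26.7%.
Via Crestway → Brightwater: 89% × 65% × 60% = 34.71%.
Via Brightwater: 32% × 60% = 19.2%.
Total: 26.7% + 34.71% + 19.2% = 80.61%.

80.61%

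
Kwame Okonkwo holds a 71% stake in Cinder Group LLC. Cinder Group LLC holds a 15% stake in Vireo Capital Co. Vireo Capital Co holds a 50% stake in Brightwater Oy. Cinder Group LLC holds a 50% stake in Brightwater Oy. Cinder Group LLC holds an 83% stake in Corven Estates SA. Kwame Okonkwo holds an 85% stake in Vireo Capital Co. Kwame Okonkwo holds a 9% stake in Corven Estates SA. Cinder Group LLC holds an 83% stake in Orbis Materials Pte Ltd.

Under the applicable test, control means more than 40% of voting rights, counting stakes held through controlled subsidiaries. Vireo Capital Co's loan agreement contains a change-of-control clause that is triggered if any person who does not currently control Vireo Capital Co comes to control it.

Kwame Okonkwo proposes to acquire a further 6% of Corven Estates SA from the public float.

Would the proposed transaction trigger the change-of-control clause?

The purchase changes only Kwame's holdings, so Kwame is the only person who could newly come to control Vireo.
Kwame holds 71% of Cinder, so Kwame controls Cinder.
Kwame and Cinder together hold 85% + 15% = 100% of Vireo, so Kwame controls Vireo.
So Kwame already controls Vireo before the transaction.
After the purchase, Kwame's direct stake in Corven rises to 9% + 6% = 15%.
Kwame controlled Vireo already, so this is not a new person acquiring control; every other person's position is unchanged or reduced.
No new person acquires control, so the clause is not triggered.

No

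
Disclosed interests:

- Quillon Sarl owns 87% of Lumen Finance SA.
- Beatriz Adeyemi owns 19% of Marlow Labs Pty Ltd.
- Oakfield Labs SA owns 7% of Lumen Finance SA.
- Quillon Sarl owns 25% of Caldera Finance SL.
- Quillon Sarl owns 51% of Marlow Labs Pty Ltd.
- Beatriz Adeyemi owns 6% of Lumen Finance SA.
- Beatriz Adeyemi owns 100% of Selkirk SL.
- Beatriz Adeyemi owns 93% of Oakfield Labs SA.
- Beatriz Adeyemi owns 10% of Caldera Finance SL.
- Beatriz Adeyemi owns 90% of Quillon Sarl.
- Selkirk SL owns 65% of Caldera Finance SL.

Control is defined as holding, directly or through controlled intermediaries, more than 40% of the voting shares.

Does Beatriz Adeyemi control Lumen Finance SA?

Beatriz holds 93% of Oakfield, so Beatriz controls Oakfield.
Beatriz holds 90% of Quillon, so Beatriz controls Quillon.
Beatriz and Quillon and Oakfield together hold 6% + 87% + 7% = 100% of Lumen, so Beatriz controls Lumen.

Yes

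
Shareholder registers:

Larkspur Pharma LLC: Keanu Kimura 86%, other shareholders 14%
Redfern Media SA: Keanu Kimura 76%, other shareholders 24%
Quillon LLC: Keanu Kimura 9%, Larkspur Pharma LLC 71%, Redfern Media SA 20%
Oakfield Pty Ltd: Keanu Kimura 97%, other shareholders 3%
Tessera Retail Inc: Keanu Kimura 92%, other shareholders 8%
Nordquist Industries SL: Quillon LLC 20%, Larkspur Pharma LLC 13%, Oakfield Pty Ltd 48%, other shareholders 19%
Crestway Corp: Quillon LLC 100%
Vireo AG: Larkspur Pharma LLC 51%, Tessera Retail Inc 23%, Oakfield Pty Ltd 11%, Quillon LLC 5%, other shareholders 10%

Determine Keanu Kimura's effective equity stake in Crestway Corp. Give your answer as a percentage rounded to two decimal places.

Keanu reaches Crestway along 3 paths.
Via Quillon: 9% × 100% = 9%.
Via Larkspur → Quillon: 86% × 71% × 100% = 61.06%.
Via Redfern → Quillon: 76% × 20% × 100% = 15.2%.
Total: 9% + 61.06% + 15.2% = 85.26%.

85.26%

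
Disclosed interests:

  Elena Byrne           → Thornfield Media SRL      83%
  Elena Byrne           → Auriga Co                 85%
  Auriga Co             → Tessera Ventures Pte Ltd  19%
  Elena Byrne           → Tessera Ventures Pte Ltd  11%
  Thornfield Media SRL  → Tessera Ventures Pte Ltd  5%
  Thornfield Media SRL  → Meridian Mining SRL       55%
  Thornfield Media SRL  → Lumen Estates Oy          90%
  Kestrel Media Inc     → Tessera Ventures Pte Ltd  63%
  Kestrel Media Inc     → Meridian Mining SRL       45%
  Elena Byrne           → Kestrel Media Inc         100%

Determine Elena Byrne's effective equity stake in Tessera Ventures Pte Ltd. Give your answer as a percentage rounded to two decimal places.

94.30%

Elena reaches Tessera along 4 paths.
Via Auriga: 85% × 19% = 16.15%.
Via Thornfield: 83% × 5% = 4.15%.
Via Kestrel: 100% × 63% = 63%.
Direct stake: 11% = 11%.
Total: 16.15% + 4.15% + 63% + 11% = 94.3%.
Rounded: 94.30%.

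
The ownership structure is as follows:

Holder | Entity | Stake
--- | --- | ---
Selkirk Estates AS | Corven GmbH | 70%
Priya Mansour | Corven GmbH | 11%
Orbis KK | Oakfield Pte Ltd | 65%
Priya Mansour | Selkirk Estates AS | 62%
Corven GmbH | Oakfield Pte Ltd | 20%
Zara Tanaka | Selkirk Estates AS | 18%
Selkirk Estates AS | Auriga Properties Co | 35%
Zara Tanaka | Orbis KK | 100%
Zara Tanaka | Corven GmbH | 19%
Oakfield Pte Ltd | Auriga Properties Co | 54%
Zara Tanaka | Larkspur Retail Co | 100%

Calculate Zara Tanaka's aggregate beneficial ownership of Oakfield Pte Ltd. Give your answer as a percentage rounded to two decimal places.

Zara reaches Oakfield along 3 paths.
Via Selkirk → Corven: 18% × 70% × 20% = 2.52%.
Via Corven: 19% × 20% = 3.8%.
Via Orbis: 100% × 65% = 65%.
Total: 2.52% + 3.8% + 65% = 71.32%.

71.32%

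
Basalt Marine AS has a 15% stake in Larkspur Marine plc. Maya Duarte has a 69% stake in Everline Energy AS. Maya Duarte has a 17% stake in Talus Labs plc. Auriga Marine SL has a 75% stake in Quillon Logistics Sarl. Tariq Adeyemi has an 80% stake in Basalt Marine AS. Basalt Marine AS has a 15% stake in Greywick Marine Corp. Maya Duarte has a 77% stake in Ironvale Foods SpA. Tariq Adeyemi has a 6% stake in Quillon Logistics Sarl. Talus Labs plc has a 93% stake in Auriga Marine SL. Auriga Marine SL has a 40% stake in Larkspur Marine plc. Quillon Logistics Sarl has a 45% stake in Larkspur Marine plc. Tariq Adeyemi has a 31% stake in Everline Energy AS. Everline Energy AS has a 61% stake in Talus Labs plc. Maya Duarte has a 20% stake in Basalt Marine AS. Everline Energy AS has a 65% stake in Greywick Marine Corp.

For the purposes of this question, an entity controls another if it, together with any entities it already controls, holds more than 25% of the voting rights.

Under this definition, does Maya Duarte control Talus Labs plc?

Maya holds 69% of Everline, so Maya controls Everline.
Everline and Maya together hold 61% + 17% = 78% of Talus, so Maya controls Talus.

Yes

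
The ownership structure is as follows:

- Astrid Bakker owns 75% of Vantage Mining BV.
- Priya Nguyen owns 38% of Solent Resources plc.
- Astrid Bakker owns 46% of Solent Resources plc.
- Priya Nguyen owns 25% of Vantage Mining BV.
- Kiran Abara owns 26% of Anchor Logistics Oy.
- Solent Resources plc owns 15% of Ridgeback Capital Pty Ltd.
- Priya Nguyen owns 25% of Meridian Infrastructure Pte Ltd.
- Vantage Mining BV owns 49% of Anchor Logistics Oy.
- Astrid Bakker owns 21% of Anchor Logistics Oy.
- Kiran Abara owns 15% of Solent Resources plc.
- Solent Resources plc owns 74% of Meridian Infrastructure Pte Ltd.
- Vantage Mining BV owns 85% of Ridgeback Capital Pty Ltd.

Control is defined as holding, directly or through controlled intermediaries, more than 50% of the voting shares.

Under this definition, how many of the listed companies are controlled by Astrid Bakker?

Astrid holds 75% of Vantage, so Astrid controls Vantage.
Vantage and Astrid together hold 49% + 21% = 70% of Anchor, so Astrid controls Anchor.
Vantage holds 85% of Ridgeback, so Astrid controls Ridgeback.
No other company's threshold is met.
Astrid controls 3 companies.

3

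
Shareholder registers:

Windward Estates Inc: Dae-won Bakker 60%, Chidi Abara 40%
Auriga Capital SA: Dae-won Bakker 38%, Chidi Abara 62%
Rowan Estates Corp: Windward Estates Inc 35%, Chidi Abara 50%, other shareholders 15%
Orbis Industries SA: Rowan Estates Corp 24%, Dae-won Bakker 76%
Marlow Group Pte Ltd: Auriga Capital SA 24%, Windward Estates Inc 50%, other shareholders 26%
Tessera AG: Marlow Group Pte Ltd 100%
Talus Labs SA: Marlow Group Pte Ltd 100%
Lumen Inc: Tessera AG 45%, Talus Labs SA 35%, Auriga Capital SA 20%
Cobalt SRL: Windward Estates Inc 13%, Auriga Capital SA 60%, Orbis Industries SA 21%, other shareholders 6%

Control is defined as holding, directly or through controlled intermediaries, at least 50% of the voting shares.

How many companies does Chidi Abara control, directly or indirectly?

3

Chidi holds 62% of Auriga, so Chidi controls Auriga.
Chidi holds 50% of Rowan, so Chidi controls Rowan.
Auriga holds 60% of Cobalt, so Chidi controls Cobalt.
No other company's threshold is met.
Chidi controls 3 companies.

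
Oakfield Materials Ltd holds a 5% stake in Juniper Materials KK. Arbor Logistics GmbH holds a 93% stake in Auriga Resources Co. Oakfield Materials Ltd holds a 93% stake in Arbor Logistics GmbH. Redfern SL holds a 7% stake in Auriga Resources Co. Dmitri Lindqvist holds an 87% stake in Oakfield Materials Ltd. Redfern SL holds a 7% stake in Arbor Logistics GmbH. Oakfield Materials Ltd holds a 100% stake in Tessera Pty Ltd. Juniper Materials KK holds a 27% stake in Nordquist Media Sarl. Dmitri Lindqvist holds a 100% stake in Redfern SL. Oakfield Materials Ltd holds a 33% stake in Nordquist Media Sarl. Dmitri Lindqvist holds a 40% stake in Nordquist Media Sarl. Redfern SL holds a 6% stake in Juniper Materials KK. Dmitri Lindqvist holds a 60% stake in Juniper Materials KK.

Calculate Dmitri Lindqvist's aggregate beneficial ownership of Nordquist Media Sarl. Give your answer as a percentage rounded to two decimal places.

87.70%

Dmitri reaches Nordquist along 5 paths.
Via Oakfield: 87% × 33% = 28.71%.
Direct stake: 40% = 40%.
Via Redfern → Juniper: 100% × 6% × 27% = 1.62%.
Via Oakfield → Juniper: 87% × 5% × 27% = 1.1745%.
Via Juniper: 60% × 27% = 16.2%.
Total: 28.71% + 40% + 1.62% + 1.1745% + 16.2% = 87.7045%.
Rounded: 87.70%.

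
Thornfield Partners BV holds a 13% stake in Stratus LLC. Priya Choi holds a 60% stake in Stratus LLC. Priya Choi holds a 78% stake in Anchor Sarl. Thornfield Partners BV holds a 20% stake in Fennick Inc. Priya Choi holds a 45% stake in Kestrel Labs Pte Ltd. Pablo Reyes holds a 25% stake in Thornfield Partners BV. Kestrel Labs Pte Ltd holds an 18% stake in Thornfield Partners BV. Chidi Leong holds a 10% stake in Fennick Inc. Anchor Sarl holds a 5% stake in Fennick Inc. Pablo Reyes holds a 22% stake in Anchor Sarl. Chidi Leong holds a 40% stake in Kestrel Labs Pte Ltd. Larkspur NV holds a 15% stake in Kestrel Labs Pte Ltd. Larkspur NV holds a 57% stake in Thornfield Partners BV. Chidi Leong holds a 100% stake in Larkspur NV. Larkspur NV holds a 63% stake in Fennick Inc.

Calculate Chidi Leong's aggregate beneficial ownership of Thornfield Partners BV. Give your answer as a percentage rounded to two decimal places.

66.90%

Chidi reaches Thornfield along 3 paths.
Via Kestrel: 40% × 18% = 7.2%.
Via Larkspur → Kestrel: 100% × 15% × 18% = 2.7%.
Via Larkspur: 100% × 57% = 57%.
Total: 7.2% + 2.7% + 57% = 66.9%.
Rounded: 66.90%.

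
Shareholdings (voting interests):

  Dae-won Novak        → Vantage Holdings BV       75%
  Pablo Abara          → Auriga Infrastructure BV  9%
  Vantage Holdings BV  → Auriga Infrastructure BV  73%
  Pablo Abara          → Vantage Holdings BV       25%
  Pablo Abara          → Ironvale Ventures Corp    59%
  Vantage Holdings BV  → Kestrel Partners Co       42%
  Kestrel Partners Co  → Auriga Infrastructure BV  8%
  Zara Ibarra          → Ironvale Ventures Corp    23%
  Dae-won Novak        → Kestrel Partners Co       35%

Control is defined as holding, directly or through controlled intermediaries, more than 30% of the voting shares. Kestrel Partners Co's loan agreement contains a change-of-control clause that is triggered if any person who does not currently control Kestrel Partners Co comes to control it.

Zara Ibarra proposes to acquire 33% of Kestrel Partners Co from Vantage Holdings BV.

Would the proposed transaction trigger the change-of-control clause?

The purchase adds only to Zara's holdings (Vantage's stake shrinks), so Zara is the only person who could newly come to control Kestrel.
Zara's largest direct stake is 23% in Ironvale, which does not meet the threshold, so Zara controls no company.
Neither Zara nor any entity Zara controls holds any voting interest in Kestrel.
So before the transaction, Zara does not control Kestrel.
After the purchase, Zara holds 33% of Kestrel directly, and Vantage's stake falls to 9%.
Zara holds 33% of Kestrel, so Zara controls Kestrel.
Zara did not control Kestrel before and does after, so the clause is triggered.

Yes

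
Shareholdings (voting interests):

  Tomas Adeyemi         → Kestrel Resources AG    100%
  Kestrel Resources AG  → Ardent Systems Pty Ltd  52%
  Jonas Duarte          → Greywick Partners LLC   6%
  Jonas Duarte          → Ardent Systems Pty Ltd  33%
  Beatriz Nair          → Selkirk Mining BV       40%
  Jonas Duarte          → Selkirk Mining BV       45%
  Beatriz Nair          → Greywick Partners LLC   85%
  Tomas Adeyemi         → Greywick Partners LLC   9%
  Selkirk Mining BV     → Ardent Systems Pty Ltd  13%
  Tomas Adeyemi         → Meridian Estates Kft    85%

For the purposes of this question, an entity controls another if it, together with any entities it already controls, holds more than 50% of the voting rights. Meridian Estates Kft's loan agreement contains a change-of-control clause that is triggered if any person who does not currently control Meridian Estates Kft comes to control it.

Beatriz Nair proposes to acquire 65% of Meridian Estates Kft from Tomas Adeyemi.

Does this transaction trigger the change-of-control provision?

Yes

The purchase adds only to Beatriz's holdings (Tomas's stake shrinks), so Beatriz is the only person who could newly come to control Meridian.
Beatriz holds 85% of Greywick, so Beatriz controls Greywick.
Neither Beatriz nor any entity Beatriz controls holds any voting interest in Meridian.
So before the transaction, Beatriz does not control Meridian.
After the purchase, Beatriz holds 65% of Meridian directly, and Tomas's stake falls to 20%.
Beatriz holds 65% of Meridian, so Beatriz controls Meridian.
Beatriz did not control Meridian before and does after, so the clause is triggered.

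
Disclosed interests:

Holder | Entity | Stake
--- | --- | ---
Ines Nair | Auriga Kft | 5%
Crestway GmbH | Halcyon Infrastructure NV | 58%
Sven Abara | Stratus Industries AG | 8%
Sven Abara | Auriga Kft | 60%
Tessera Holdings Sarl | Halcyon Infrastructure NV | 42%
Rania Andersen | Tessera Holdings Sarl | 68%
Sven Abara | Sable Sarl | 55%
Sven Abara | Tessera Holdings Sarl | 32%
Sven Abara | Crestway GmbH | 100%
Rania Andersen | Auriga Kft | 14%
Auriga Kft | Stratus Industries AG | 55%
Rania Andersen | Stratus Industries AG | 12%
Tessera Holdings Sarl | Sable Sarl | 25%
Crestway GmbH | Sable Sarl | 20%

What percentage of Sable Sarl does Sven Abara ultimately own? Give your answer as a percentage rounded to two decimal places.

83.00%

Sven reaches Sable along 3 paths.
Via Crestway: 100% × 20% = 20%.
Direct stake: 55% = 55%.
Via Tessera: 32% × 25% = 8%.
Total: 20% + 55% + 8% = 83%.
Rounded: 83.00%.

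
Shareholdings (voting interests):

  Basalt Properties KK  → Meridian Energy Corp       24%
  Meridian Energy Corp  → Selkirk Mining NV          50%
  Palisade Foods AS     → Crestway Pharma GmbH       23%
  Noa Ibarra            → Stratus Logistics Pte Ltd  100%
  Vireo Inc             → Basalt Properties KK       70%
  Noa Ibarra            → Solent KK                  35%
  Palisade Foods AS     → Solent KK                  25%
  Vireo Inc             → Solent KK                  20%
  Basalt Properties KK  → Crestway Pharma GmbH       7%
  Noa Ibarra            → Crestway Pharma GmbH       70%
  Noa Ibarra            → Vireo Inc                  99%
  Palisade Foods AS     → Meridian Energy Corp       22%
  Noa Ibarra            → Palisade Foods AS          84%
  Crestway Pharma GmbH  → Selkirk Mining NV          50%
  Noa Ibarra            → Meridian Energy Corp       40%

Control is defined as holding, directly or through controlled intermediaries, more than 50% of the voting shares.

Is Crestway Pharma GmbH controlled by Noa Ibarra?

Noa holds 99% of Vireo, so Noa controls Vireo.
Vireo holds 70% of Basalt, so Noa controls Basalt.
Noa holds 84% of Palisade, so Noa controls Palisade.
Noa and Basalt and Palisade together hold 70% + 7% + 23% = 100% of Crestway, so Noa controls Crestway.

Yes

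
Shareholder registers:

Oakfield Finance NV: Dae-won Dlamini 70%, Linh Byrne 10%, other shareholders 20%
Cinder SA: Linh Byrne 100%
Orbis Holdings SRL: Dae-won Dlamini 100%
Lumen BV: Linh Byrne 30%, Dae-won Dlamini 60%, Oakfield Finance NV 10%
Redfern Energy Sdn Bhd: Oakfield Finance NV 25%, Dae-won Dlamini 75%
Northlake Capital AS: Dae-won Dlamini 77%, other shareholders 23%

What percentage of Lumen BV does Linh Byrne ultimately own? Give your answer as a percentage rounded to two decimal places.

Linh reaches Lumen along 2 paths.
Direct stake: 30% = 30%.
Via Oakfield: 10% × 10% = 1%.
Total: 30% + 1% = 31%.
Rounded: 31.00%.

31.00%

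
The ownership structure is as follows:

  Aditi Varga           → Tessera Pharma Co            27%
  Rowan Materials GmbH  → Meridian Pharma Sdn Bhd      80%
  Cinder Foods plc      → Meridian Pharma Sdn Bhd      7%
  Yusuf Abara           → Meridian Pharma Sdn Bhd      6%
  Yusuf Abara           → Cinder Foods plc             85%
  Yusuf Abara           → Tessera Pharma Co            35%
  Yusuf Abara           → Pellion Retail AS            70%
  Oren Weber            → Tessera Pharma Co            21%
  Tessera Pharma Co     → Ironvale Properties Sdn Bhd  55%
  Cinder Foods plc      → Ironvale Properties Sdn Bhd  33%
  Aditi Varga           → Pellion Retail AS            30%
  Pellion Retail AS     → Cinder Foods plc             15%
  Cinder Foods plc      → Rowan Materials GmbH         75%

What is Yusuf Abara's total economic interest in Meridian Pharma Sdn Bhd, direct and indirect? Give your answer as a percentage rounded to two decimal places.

69.99%

Yusuf reaches Meridian along 5 paths.
Direct stake: 6% = 6%.
Via Pellion → Cinder: 70% × 15% × 7% = 0.735%.
Via Cinder: 85% × 7% = 5.95%.
Via Pellion → Cinder → Rowan: 70% × 15% × 75% × 80% = 6.3%.
Via Cinder → Rowan: 85% × 75% × 80% = 51%.
Total: 6% + 0.735% + 5.95% + 6.3% + 51% = 69.985%.
Rounded: 69.99%.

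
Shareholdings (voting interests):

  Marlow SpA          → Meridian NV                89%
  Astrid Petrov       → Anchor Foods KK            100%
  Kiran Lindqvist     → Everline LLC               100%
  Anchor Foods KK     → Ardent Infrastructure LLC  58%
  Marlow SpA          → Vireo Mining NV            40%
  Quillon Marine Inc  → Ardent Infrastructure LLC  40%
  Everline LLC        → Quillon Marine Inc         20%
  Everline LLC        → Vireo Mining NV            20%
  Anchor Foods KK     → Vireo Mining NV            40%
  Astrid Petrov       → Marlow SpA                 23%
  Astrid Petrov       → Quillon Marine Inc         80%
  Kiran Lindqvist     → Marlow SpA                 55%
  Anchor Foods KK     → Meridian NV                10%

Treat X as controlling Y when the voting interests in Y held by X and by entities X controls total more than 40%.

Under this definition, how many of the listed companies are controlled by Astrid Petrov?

Astrid holds 100% of Anchor, so Astrid controls Anchor.
Astrid holds 80% of Quillon, so Astrid controls Quillon.
Anchor and Quillon together hold 58% + 40% = 98% of Ardent, so Astrid controls Ardent.
No other company's threshold is met.
Astrid controls 3 companies.

3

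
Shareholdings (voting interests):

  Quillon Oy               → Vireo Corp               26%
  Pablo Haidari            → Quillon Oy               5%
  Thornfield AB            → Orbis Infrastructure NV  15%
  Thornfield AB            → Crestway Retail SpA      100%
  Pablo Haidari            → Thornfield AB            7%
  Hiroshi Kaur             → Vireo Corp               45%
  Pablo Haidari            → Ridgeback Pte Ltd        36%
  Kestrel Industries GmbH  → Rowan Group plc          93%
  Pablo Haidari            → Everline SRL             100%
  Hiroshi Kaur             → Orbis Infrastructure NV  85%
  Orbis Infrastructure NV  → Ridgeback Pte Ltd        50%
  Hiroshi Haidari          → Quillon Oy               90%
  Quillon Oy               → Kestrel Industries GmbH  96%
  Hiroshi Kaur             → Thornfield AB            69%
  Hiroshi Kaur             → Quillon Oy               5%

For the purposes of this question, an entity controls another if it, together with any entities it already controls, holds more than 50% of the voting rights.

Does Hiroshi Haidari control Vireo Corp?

Hiroshi Haidari holds 90% of Quillon, so Hiroshi Haidari controls Quillon.
Quillon holds 96% of Kestrel, so Hiroshi Haidari controls Kestrel.
Kestrel holds 93% of Rowan, so Hiroshi Haidari controls Rowan.
In Vireo, Hiroshi Haidari's side holds only 26%, not > 50%.
So Hiroshi Haidari does not control Vireo.

No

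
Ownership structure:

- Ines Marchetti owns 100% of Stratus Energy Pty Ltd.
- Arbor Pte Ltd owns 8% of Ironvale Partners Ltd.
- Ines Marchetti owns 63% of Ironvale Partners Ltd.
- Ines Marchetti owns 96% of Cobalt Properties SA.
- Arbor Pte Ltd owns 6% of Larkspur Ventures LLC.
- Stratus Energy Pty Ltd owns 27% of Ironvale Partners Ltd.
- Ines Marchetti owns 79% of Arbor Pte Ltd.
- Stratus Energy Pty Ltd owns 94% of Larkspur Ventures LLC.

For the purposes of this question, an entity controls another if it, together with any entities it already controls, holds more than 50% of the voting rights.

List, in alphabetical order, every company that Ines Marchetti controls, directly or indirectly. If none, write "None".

Arbor Pte Ltd, Cobalt Properties SA, Ironvale Partners Ltd, Larkspur Ventures LLC, Stratus Energy Pty Ltd

Ines holds 79% of Arbor, so Ines controls Arbor.
Ines holds 100% of Stratus, so Ines controls Stratus.
Ines holds 96% of Cobalt, so Ines controls Cobalt.
Stratus and Arbor and Ines together hold 27% + 8% + 63% = 98% of Ironvale, so Ines controls Ironvale.
Arbor and Stratus together hold 6% + 94% = 100% of Larkspur, so Ines controls Larkspur.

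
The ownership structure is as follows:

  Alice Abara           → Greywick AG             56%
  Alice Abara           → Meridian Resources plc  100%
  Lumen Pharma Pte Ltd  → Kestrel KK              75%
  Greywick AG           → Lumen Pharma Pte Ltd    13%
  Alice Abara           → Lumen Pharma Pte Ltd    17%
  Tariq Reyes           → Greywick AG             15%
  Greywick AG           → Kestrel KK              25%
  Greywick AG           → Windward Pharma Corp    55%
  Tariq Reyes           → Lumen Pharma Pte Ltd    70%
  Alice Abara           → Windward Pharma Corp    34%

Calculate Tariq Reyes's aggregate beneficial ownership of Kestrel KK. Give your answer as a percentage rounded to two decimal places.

Tariq reaches Kestrel along 3 paths.
Via Greywick → Lumen: 15% × 13% × 75% = 1.4625%.
Via Lumen: 70% × 75% = 52.5%.
Via Greywick: 15% × 25% = 3.75%.
Total: 1.4625% + 52.5% + 3.75% = 57.7125%.
Rounded: 57.71%.

57.71%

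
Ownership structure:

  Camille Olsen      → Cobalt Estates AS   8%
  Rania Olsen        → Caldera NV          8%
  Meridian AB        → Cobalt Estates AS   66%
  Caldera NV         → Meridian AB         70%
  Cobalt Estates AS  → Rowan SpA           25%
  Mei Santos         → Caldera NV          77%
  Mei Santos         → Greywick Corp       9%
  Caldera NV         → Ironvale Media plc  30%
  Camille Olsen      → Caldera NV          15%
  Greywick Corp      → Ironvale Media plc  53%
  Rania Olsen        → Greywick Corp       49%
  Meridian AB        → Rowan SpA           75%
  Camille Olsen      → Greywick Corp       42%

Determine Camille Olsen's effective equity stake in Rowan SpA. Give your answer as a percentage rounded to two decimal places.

11.61%

Camille reaches Rowan along 3 paths.
Via Cobalt: 8% × 25% = 2%.
Via Caldera → Meridian → Cobalt: 15% × 70% × 66% × 25% = 1.7325%.
Via Caldera → Meridian: 15% × 70% × 75% = 7.875%.
Total: 2% + 1.7325% + 7.875% = 11.6075%.
Rounded: 11.61%.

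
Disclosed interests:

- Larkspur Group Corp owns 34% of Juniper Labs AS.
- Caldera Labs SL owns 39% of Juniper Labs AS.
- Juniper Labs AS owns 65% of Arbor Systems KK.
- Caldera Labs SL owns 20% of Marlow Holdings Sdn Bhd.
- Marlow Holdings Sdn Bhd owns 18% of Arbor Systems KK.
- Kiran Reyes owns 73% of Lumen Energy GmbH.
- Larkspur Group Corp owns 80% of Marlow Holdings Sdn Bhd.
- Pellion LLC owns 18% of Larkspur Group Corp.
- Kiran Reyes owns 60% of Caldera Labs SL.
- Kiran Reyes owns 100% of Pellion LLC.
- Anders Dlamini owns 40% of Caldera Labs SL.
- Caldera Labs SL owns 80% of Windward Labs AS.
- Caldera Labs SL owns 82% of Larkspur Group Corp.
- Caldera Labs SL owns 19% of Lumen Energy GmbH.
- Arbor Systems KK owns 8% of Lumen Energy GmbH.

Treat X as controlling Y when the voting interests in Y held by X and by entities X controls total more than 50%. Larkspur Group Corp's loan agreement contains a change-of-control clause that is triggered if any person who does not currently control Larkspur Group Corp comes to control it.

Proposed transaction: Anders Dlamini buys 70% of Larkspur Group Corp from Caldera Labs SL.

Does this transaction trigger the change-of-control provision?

The purchase adds only to Anders's holdings (Caldera's stake shrinks), so Anders is the only person who could newly come to control Larkspur.
Anders's largest direct stake is 40% in Caldera, which does not meet the threshold, so Anders controls no company.
Neither Anders nor any entity Anders controls holds any voting interest in Larkspur.
So before the transaction, Anders does not control Larkspur.
After the purchase, Anders holds 70% of Larkspur directly, and Caldera's stake falls to 12%.
Anders holds 70% of Larkspur, so Anders controls Larkspur.
Anders did not control Larkspur before and does after, so the clause is triggered.

Yes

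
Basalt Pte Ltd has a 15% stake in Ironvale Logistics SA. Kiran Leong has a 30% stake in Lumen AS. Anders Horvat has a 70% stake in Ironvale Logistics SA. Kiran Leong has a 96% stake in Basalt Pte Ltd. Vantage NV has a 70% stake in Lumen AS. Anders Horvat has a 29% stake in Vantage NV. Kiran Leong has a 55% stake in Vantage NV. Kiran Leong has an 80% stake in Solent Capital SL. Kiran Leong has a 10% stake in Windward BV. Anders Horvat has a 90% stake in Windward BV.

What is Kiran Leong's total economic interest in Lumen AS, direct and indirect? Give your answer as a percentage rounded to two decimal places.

68.50%

Kiran reaches Lumen along 2 paths.
Via Vantage: 55% × 70% = 38.5%.
Direct stake: 30% = 30%.
Total: 38.5% + 30% = 68.5%.
Rounded: 68.50%.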